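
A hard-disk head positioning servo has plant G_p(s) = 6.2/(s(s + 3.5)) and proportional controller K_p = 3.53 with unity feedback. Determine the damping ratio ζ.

The closed-loop denominator is s(s+3.5) + 3.53·6.2 = s² + 3.5s + 21.89.
Matching s² + 2ζω_n s + ω_n²: ω_n = √21.89 = 4.678 rad/s and 2ζω_n = 3.5, so ζ = 3.5/(2·4.678) = 0.374.

ζ = 0.374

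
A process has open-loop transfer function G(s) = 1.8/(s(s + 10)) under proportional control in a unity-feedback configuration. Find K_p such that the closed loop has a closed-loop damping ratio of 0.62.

K_p = 36.1

Closed-loop characteristic equation: s² + 10s + K_p·1.8 = 0.
So ω_n = √(1.8K_p) and 2ζω_n = 10, giving ζ = 10/(2√(1.8K_p)).
Setting ζ = 0.62: √(1.8K_p) = 10/(2·0.62) = 8.065, so K_p = 65.04/1.8 = 36.1.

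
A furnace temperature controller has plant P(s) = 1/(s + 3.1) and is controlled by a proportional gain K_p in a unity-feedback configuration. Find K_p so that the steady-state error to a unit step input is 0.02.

K_p = 152

The loop is type 0, so e_ss(step) = 1/(1 + K_pos) with K_pos = K_p·P(0).
P(0) = 0.3226. Require 1/(1 + K_p·0.3226) = 0.02, so 1 + 0.3226·K_p = 50.
K_p = (50 − 1)/0.3226 = 152.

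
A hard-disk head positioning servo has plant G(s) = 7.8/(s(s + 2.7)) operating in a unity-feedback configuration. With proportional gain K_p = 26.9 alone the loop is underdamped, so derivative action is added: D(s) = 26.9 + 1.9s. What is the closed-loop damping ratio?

Forward path: (26.9 + 1.9s)·7.8/(s(s+2.7)). The closed-loop characteristic equation is s² + (2.7 + 7.8·1.9)s + 7.8·26.9 = 0.
That is s² + 17.52s + 209.8 = 0, so ω_n = 14.49 rad/s and ζ = 17.52/(2·14.49) = 0.6048.

ζ = 0.605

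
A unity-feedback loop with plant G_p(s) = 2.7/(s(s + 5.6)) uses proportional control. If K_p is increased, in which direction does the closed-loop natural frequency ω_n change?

ω_n = √(2.7·K_p), which grows with K_p.

increase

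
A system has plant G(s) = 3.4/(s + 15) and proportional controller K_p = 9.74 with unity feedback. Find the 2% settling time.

T_s ≈ 0.0831 s

Closed-loop transfer function: T(s) = K_p·G(s)/(1 + K_p·G(s)) = 33.12/(s + 15 + 33.12) = 33.12/(s + 48.12).
Time constant τ = 1/48.12 = 0.02078 s, so the 2% settling time is about 4τ = 0.0831 s.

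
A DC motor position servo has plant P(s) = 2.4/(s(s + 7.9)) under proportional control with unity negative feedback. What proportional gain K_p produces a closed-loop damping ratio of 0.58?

K_p = 19.3

Closed-loop characteristic equation: s² + 7.9s + K_p·2.4 = 0.
So ω_n = √(2.4K_p) and 2ζω_n = 7.9, giving ζ = 7.9/(2√(2.4K_p)).
Setting ζ = 0.58: √(2.4K_p) = 7.9/(2·0.58) = 6.81, so K_p = 46.38/2.4 = 19.3.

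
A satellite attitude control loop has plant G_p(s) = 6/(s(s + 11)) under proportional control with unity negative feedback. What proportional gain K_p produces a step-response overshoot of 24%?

K_p = 29.5

From %OS = 100·exp(−πζ/√(1−ζ²)) = 24%, ζ = −ln(0.24)/√(π²+ln²(0.24)) = 0.4136.
Characteristic equation s² + 11s + 6K_p = 0 gives ζ = 11/(2√(6K_p)).
Setting ζ = 0.4136: √(6K_p) = 11/(2·0.4136) = 13.3, so K_p = 176.8/6 = 29.5.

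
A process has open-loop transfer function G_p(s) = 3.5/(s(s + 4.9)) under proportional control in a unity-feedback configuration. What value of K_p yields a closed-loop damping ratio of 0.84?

Closed-loop characteristic equation: s² + 4.9s + K_p·3.5 = 0.
So ω_n = √(3.5K_p) and 2ζω_n = 4.9, giving ζ = 4.9/(2√(3.5K_p)).
Setting ζ = 0.84: √(3.5K_p) = 4.9/(2·0.84) = 2.917, so K_p = 8.507/3.5 = 2.43.

K_p = 2.43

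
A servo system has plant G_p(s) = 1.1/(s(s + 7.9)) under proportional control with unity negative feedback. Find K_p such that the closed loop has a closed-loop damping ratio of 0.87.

K_p = 18.7

Closed-loop characteristic equation: s² + 7.9s + K_p·1.1 = 0.
So ω_n = √(1.1K_p) and 2ζω_n = 7.9, giving ζ = 7.9/(2√(1.1K_p)).
Setting ζ = 0.87: √(1.1K_p) = 7.9/(2·0.87) = 4.54, so K_p = 20.61/1.1 = 18.7.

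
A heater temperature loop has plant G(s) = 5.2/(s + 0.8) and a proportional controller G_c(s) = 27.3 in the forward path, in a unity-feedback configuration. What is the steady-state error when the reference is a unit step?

0.0056

The loop is type 0. Static position error constant K_pos = G_c(0)·G(0) = 27.3·6.5 = 177.5.
Steady-state error to a unit step: e_ss = 1/(1+K_pos) = 1/178.5 = 0.0056.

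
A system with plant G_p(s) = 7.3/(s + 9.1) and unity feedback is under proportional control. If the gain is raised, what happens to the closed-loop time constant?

The closed-loop bandwidth 9.1+K_p·7.3 grows with K_p, so τ shrinks.

decrease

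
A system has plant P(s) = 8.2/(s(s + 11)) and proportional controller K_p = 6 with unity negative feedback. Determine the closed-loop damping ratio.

ζ = 0.784

1 + K_p·P(s) = 0 gives s² + 11s + 49.2 = 0.
So ω_n² = 49.2 ⇒ ω_n = 7.014 rad/s, and ζ = 11/(2ω_n) = 0.784.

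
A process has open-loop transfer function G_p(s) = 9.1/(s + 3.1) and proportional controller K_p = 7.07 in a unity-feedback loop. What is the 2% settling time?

T_s ≈ 0.0593 s

Closed-loop transfer function: T(s) = K_p·G_p(s)/(1 + K_p·G_p(s)) = 64.34/(s + 3.1 + 64.34) = 64.34/(s + 67.44).
Time constant τ = 1/67.44 = 0.01483 s, so the 2% settling time is about 4τ = 0.0593 s.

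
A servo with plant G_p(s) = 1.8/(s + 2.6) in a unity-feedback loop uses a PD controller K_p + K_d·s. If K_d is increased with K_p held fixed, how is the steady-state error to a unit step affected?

unchanged

At s = 0 the derivative term contributes nothing: C(0) = K_p regardless of K_d, so K_pos = K_p·G_p(0) and e_ss are unchanged.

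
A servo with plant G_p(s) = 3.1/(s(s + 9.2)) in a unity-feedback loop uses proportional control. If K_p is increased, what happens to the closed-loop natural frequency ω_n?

increase

ω_n = √(3.1·K_p), which grows with K_p.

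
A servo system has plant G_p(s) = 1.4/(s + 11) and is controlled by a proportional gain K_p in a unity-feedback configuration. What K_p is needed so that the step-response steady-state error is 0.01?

K_p = 778

Steady-state error for a unit step on this type-0 loop is 1/(1 + K_p·G_p(0)).
G_p(0) = 0.1273. Require 1/(1 + K_p·0.1273) = 0.01, so 1 + 0.1273·K_p = 100.
K_p = (100 − 1)/0.1273 = 778.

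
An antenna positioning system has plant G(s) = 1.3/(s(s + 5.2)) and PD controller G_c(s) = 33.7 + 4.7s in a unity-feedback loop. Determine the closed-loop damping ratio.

ζ = 0.854

Forward path: (33.7 + 4.7s)·1.3/(s(s+5.2)). The closed-loop characteristic equation is s² + (5.2 + 1.3·4.7)s + 1.3·33.7 = 0.
That is s² + 11.31s + 43.81 = 0, so ω_n = 6.619 rad/s and ζ = 11.31/(2·6.619) = 0.8544.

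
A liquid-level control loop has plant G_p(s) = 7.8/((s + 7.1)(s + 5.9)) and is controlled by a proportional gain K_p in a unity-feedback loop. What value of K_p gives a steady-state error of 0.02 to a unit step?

Steady-state error for a unit step on this type-0 loop is 1/(1 + K_p·G_p(0)).
G_p(0) = 0.1862. Require 1/(1 + K_p·0.1862) = 0.02, so 1 + 0.1862·K_p = 50.
K_p = (50 − 1)/0.1862 = 263.

K_p = 263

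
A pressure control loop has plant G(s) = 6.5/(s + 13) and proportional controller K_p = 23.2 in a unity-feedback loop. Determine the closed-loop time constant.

Closed-loop transfer function: T(s) = K_p·G(s)/(1 + K_p·G(s)) = 150.8/(s + 13 + 150.8) = 150.8/(s + 163.8).
Time constant τ = 1/163.8 = 0.00611 s.

τ = 0.00611 s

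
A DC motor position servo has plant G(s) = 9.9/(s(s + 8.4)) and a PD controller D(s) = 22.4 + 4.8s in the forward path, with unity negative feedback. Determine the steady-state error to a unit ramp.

0.0379

The loop has one pole at the origin (type 1). Velocity error constant K_v = lim_{s→0} s·D(s)G(s) = 22.4·9.9/8.4 = 26.4.
Steady-state error to a unit ramp: e_ss = 1/K_v = 0.0379.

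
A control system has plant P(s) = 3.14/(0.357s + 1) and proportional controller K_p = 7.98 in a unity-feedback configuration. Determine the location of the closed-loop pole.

Closed loop: T(s) = K_p·P/(1+K_p·P) = 25.06/(0.357s + 1 + 25.06), with pole at s = −(1 + 25.06)/0.357 = −72.99.

s = -72.99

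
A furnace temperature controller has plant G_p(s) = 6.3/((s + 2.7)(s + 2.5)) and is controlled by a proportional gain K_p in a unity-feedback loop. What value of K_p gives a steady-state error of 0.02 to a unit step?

The loop is type 0, so e_ss(step) = 1/(1 + K_pos) with K_pos = K_p·G_p(0).
G_p(0) = 0.9333. Require 1/(1 + K_p·0.9333) = 0.02, so 1 + 0.9333·K_p = 50.
K_p = (50 − 1)/0.9333 = 52.5.

K_p = 52.5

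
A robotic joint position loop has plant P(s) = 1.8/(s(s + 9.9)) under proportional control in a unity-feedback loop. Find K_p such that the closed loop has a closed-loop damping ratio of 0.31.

Closed-loop characteristic equation: s² + 9.9s + K_p·1.8 = 0.
So ω_n = √(1.8K_p) and 2ζω_n = 9.9, giving ζ = 9.9/(2√(1.8K_p)).
Setting ζ = 0.31: √(1.8K_p) = 9.9/(2·0.31) = 15.97, so K_p = 255/1.8 = 142.

K_p = 142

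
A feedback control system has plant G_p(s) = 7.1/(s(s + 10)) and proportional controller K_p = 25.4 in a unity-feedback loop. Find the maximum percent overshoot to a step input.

Closed-loop characteristic equation: s² + 10s + 180.3 = 0, so ω_n = 13.43 rad/s and ζ = 10/(2·13.43) = 0.3723.
%OS = 100·exp(−πζ/√(1−ζ²)) = 100·exp(−π·0.3723/√0.8614) = 28.4%.

28.4%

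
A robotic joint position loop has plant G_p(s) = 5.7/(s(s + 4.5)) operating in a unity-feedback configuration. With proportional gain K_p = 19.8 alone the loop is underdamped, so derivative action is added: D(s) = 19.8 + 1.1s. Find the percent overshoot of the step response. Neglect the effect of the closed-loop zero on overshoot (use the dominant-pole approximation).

Forward path: (19.8 + 1.1s)·5.7/(s(s+4.5)). The closed-loop characteristic equation is s² + (4.5 + 5.7·1.1)s + 5.7·19.8 = 0.
That is s² + 10.77s + 112.9 = 0, so ω_n = 10.62 rad/s and ζ = 10.77/(2·10.62) = 0.5069.
%OS = 100·exp(−πζ/√(1−ζ²)) = 15.8%.

15.8%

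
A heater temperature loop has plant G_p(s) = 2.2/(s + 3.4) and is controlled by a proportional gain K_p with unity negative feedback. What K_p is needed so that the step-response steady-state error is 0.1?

K_p = 13.9

For a type-0 loop with proportional control, e_ss = 1/(1 + K_p·G_p(0)).
G_p(0) = 0.6471. Require 1/(1 + K_p·0.6471) = 0.1, so 1 + 0.6471·K_p = 10.
K_p = (10 − 1)/0.6471 = 13.9.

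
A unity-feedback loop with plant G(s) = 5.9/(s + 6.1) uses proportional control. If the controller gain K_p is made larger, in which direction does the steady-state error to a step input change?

The position error constant K_pos = K_p·G(0) grows with K_p, and e_ss = 1/(1+K_pos) falls.

decrease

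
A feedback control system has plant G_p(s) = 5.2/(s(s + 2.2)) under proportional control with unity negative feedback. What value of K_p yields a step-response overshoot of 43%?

K_p = 3.46

From %OS = 100·exp(−πζ/√(1−ζ²)) = 43%, ζ = −ln(0.43)/√(π²+ln²(0.43)) = 0.2594.
Characteristic equation s² + 2.2s + 5.2K_p = 0 gives ζ = 2.2/(2√(5.2K_p)).
Setting ζ = 0.2594: √(5.2K_p) = 2.2/(2·0.2594) = 4.24, so K_p = 17.98/5.2 = 3.46.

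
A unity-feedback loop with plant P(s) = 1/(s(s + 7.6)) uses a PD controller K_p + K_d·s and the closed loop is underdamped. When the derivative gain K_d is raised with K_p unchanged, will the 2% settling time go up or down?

Characteristic equation s² + (7.6 + 1K_d)s + 1K_p = 0: raising K_d increases ζω_n = (7.6+1K_d)/2 while the loop stays underdamped, so T_s ≈ 4/(ζω_n) decreases.

decrease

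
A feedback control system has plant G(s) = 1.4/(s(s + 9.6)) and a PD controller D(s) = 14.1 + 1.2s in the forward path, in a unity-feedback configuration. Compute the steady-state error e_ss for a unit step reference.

The open loop D(s)G(s) has a pole at the origin (type 1), so the static position error constant is infinite and e_ss = 1/(1+∞) = 0.

0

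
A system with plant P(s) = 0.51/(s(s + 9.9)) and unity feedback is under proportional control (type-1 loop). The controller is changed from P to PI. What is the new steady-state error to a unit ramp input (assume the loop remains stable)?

0

The integrator raises the loop to type 2, so K_v → ∞ and e_ss to a ramp is zero.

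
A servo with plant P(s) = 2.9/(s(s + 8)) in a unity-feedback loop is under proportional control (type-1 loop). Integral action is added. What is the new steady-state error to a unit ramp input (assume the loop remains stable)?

0

The integrator raises the loop to type 2, so K_v → ∞ and e_ss to a ramp is zero.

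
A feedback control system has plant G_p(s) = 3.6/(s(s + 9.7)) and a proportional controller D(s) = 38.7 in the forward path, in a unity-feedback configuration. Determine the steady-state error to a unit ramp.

The loop has one pole at the origin (type 1). Velocity error constant K_v = lim_{s→0} s·D(s)G_p(s) = 38.7·3.6/9.7 = 14.36.
Steady-state error to a unit ramp: e_ss = 1/K_v = 0.0696.

0.0696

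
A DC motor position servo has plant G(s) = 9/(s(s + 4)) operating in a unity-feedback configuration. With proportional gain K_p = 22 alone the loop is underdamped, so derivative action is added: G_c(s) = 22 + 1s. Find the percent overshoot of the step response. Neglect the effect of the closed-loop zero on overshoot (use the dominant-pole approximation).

Forward path: (22 + 1s)·9/(s(s+4)). The closed-loop characteristic equation is s² + (4 + 9·1)s + 9·22 = 0.
That is s² + 13s + 198 = 0, so ω_n = 14.07 rad/s and ζ = 13/(2·14.07) = 0.4619.
%OS = 100·exp(−πζ/√(1−ζ²)) = 19.5%.

19.5%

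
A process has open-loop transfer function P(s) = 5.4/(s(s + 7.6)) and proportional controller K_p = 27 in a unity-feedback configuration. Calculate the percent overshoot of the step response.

35.3%

Closed-loop characteristic equation: s² + 7.6s + 145.8 = 0, so ω_n = 12.07 rad/s and ζ = 7.6/(2·12.07) = 0.3147.
%OS = 100·exp(−πζ/√(1−ζ²)) = 100·exp(−π·0.3147/√0.901) = 35.3%.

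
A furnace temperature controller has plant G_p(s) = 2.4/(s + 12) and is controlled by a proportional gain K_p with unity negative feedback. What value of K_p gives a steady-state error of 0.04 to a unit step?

K_p = 120

For a type-0 loop with proportional control, e_ss = 1/(1 + K_p·G_p(0)).
G_p(0) = 0.2. Require 1/(1 + K_p·0.2) = 0.04, so 1 + 0.2·K_p = 25.
K_p = (25 − 1)/0.2 = 120.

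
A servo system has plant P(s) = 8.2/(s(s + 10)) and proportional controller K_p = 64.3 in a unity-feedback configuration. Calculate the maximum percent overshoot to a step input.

49.6%

Closed-loop characteristic equation: s² + 10s + 527.3 = 0, so ω_n = 22.96 rad/s and ζ = 10/(2·22.96) = 0.2177.
%OS = 100·exp(−πζ/√(1−ζ²)) = 100·exp(−π·0.2177/√0.9526) = 49.6%.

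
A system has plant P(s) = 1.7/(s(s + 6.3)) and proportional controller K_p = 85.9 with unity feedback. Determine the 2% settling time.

T_s ≈ 1.27 s

From 1 + K_pP(s) = 0: s² + 6.3s + 146 = 0 ⇒ ω_n = 12.08, ζ = 0.2607.
2% settling time T_s ≈ 4/(ζω_n) = 4/3.15 = 1.27 s.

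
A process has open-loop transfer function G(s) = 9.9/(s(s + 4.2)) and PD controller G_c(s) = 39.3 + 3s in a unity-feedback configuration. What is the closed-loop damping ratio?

Forward path: (39.3 + 3s)·9.9/(s(s+4.2)). The closed-loop characteristic equation is s² + (4.2 + 9.9·3)s + 9.9·39.3 = 0.
That is s² + 33.9s + 389.1 = 0, so ω_n = 19.72 rad/s and ζ = 33.9/(2·19.72) = 0.8593.

ζ = 0.859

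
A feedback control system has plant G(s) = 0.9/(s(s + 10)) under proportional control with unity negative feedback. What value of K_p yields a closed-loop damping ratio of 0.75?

Closed-loop characteristic equation: s² + 10s + K_p·0.9 = 0.
So ω_n = √(0.9K_p) and 2ζω_n = 10, giving ζ = 10/(2√(0.9K_p)).
Setting ζ = 0.75: √(0.9K_p) = 10/(2·0.75) = 6.667, so K_p = 44.44/0.9 = 49.4.

K_p = 49.4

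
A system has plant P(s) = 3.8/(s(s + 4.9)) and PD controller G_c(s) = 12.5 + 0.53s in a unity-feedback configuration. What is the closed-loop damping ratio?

Forward path: (12.5 + 0.53s)·3.8/(s(s+4.9)). The closed-loop characteristic equation is s² + (4.9 + 3.8·0.53)s + 3.8·12.5 = 0.
That is s² + 6.914s + 47.5 = 0, so ω_n = 6.892 rad/s and ζ = 6.914/(2·6.892) = 0.5016.

ζ = 0.502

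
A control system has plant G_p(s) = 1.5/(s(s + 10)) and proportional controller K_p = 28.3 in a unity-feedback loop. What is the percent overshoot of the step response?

Closed-loop characteristic equation: s² + 10s + 42.45 = 0, so ω_n = 6.515 rad/s and ζ = 10/(2·6.515) = 0.7674.
%OS = 100·exp(−πζ/√(1−ζ²)) = 100·exp(−π·0.7674/√0.4111) = 2.33%.

2.33%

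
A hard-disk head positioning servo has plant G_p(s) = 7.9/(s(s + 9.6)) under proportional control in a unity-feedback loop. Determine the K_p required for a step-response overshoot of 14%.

From %OS = 100·exp(−πζ/√(1−ζ²)) = 14%, ζ = −ln(0.14)/√(π²+ln²(0.14)) = 0.5305.
Characteristic equation s² + 9.6s + 7.9K_p = 0 gives ζ = 9.6/(2√(7.9K_p)).
Setting ζ = 0.5305: √(7.9K_p) = 9.6/(2·0.5305) = 9.048, so K_p = 81.87/7.9 = 10.4.

K_p = 10.4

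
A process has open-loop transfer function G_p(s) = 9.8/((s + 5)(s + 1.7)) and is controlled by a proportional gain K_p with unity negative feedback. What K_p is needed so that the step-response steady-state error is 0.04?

K_p = 20.8

Steady-state error for a unit step on this type-0 loop is 1/(1 + K_p·G_p(0)).
G_p(0) = 1.153. Require 1/(1 + K_p·1.153) = 0.04, so 1 + 1.153·K_p = 25.
K_p = (25 − 1)/1.153 = 20.8.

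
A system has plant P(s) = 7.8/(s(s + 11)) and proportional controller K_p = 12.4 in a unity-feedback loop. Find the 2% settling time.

From 1 + K_pP(s) = 0: s² + 11s + 96.72 = 0 ⇒ ω_n = 9.835, ζ = 0.5592.
2% settling time T_s ≈ 4/(ζω_n) = 4/5.5 = 0.727 s.

T_s ≈ 0.727 s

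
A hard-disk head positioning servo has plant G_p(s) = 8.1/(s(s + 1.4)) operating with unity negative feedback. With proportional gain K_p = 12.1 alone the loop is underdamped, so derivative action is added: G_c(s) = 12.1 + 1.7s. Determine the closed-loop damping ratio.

ζ = 0.766

Forward path: (12.1 + 1.7s)·8.1/(s(s+1.4)). The closed-loop characteristic equation is s² + (1.4 + 8.1·1.7)s + 8.1·12.1 = 0.
That is s² + 15.17s + 98.01 = 0, so ω_n = 9.9 rad/s and ζ = 15.17/(2·9.9) = 0.7662.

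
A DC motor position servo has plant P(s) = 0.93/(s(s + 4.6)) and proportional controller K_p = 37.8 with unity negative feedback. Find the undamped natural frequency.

ω_n = 5.93 rad/s

With unity feedback the closed-loop characteristic equation is s² + 4.6s + 37.8·0.93 = s² + 4.6s + 35.15 = 0.
Matching s² + 2ζω_n s + ω_n²: ω_n = √35.15 = 5.929 rad/s and 2ζω_n = 4.6, so ζ = 4.6/(2·5.929) = 0.388.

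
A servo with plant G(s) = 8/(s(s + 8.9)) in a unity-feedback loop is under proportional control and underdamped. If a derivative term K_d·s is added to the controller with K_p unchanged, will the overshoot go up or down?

With PD the characteristic equation becomes s² + (a + K·K_d)s + K·K_p = 0; the damping term grows, ζ rises, overshoot falls.

decrease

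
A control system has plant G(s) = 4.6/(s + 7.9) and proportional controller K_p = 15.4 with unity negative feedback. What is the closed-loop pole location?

s = -78.74

Closed-loop transfer function: T(s) = K_p·G(s)/(1 + K_p·G(s)) = 70.84/(s + 7.9 + 70.84) = 70.84/(s + 78.74).
The closed-loop pole is at s = −78.74.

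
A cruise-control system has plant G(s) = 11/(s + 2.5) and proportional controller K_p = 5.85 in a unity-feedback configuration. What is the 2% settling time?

T_s ≈ 0.0598 s

Closed-loop transfer function: T(s) = K_p·G(s)/(1 + K_p·G(s)) = 64.35/(s + 2.5 + 64.35) = 64.35/(s + 66.85).
Time constant τ = 1/66.85 = 0.01496 s, so the 2% settling time is about 4τ = 0.0598 s.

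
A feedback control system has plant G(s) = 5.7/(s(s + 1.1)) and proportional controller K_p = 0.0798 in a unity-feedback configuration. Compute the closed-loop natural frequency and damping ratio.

ω_n = 0.674 rad/s, ζ = 0.815

With unity feedback the closed-loop characteristic equation is s² + 1.1s + 0.0798·5.7 = s² + 1.1s + 0.4549 = 0.
So ω_n² = 0.4549 ⇒ ω_n = 0.6744 rad/s, and ζ = 1.1/(2ω_n) = 0.815.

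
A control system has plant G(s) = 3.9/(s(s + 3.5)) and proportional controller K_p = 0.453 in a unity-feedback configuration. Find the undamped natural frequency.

With unity feedback the closed-loop characteristic equation is s² + 3.5s + 0.453·3.9 = s² + 3.5s + 1.767 = 0.
Matching s² + 2ζω_n s + ω_n²: ω_n = √1.767 = 1.329 rad/s and 2ζω_n = 3.5, so ζ = 3.5/(2·1.329) = 1.32.

ω_n = 1.33 rad/s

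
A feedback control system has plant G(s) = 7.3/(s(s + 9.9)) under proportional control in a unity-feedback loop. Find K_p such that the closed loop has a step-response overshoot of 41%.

From %OS = 100·exp(−πζ/√(1−ζ²)) = 41%, ζ = −ln(0.41)/√(π²+ln²(0.41)) = 0.273.
Characteristic equation s² + 9.9s + 7.3K_p = 0 gives ζ = 9.9/(2√(7.3K_p)).
Setting ζ = 0.273: √(7.3K_p) = 9.9/(2·0.273) = 18.13, so K_p = 328.7/7.3 = 45.

K_p = 45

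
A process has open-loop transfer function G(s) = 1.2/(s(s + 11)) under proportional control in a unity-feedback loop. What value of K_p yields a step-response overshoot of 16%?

K_p = 99.3

From %OS = 100·exp(−πζ/√(1−ζ²)) = 16%, ζ = −ln(0.16)/√(π²+ln²(0.16)) = 0.5039.
Characteristic equation s² + 11s + 1.2K_p = 0 gives ζ = 11/(2√(1.2K_p)).
Setting ζ = 0.5039: √(1.2K_p) = 11/(2·0.5039) = 10.92, so K_p = 119.1/1.2 = 99.3.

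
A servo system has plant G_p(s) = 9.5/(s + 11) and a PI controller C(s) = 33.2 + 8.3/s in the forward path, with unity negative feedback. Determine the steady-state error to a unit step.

0

The open loop C(s)G_p(s) has a pole at the origin (type 1), so the static position error constant is infinite and e_ss = 1/(1+∞) = 0.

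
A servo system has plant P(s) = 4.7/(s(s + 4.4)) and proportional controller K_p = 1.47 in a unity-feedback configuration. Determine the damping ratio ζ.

The closed-loop denominator is s(s+4.4) + 1.47·4.7 = s² + 4.4s + 6.909.
Matching s² + 2ζω_n s + ω_n²: ω_n = √6.909 = 2.628 rad/s and 2ζω_n = 4.4, so ζ = 4.4/(2·2.628) = 0.837.

ζ = 0.837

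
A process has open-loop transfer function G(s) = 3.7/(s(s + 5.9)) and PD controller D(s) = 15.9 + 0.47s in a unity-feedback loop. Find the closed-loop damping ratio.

ζ = 0.498

Forward path: (15.9 + 0.47s)·3.7/(s(s+5.9)). The closed-loop characteristic equation is s² + (5.9 + 3.7·0.47)s + 3.7·15.9 = 0.
That is s² + 7.639s + 58.83 = 0, so ω_n = 7.67 rad/s and ζ = 7.639/(2·7.67) = 0.498.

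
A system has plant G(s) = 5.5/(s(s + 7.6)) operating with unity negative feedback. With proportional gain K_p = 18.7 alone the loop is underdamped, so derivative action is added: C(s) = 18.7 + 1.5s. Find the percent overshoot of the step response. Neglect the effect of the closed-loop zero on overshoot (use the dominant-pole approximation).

Forward path: (18.7 + 1.5s)·5.5/(s(s+7.6)). The closed-loop characteristic equation is s² + (7.6 + 5.5·1.5)s + 5.5·18.7 = 0.
That is s² + 15.85s + 102.8 = 0, so ω_n = 10.14 rad/s and ζ = 15.85/(2·10.14) = 0.7814.
%OS = 100·exp(−πζ/√(1−ζ²)) = 1.96%.

1.96%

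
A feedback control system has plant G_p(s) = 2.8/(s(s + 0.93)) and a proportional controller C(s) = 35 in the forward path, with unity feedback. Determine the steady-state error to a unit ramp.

0.00949

The loop has one pole at the origin (type 1). Velocity error constant K_v = lim_{s→0} s·C(s)G_p(s) = 35·2.8/0.93 = 105.4.
Steady-state error to a unit ramp: e_ss = 1/K_v = 0.00949.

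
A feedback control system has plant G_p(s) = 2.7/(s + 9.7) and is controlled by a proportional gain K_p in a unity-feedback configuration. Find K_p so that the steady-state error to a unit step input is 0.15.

Steady-state error for a unit step on this type-0 loop is 1/(1 + K_p·G_p(0)).
G_p(0) = 0.2784. Require 1/(1 + K_p·0.2784) = 0.15, so 1 + 0.2784·K_p = 6.667.
K_p = (6.667 − 1)/0.2784 = 20.4.

K_p = 20.4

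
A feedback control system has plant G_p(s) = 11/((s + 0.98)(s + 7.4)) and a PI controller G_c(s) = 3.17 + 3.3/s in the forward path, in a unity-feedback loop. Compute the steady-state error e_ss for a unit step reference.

0

The open loop G_c(s)G_p(s) has a pole at the origin (type 1), so the static position error constant is infinite and e_ss = 1/(1+∞) = 0.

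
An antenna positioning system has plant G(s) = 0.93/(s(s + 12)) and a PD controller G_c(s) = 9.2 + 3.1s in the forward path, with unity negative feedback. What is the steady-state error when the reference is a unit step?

0

The open loop G_c(s)G(s) has a pole at the origin (type 1), so the static position error constant is infinite and e_ss = 1/(1+∞) = 0.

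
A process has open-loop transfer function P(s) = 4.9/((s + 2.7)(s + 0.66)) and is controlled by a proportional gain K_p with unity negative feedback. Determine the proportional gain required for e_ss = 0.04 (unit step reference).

K_p = 8.73

For a type-0 loop with proportional control, e_ss = 1/(1 + K_p·P(0)).
P(0) = 2.75. Require 1/(1 + K_p·2.75) = 0.04, so 1 + 2.75·K_p = 25.
K_p = (25 − 1)/2.75 = 8.73.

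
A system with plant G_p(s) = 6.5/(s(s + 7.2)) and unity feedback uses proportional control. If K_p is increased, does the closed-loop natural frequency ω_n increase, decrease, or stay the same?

increase

ω_n = √(6.5·K_p), which grows with K_p.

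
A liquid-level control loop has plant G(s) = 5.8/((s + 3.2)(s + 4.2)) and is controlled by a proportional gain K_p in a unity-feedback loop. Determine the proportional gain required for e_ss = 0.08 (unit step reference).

K_p = 26.6

Steady-state error for a unit step on this type-0 loop is 1/(1 + K_p·G(0)).
G(0) = 0.4315. Require 1/(1 + K_p·0.4315) = 0.08, so 1 + 0.4315·K_p = 12.5.
K_p = (12.5 − 1)/0.4315 = 26.6.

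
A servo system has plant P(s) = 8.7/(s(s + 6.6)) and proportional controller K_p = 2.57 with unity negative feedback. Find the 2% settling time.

T_s ≈ 1.21 s

The closed-loop denominator s² + 6.6s + 22.36 gives ω_n = √22.36 = 4.729 and ζ = 6.6/(2ω_n) = 0.6979.
2% settling time T_s ≈ 4/(ζω_n) = 4/3.3 = 1.21 s.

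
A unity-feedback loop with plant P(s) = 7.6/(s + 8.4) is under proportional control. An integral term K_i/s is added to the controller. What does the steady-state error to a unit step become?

0

The integrator makes K_pos = lim_{s→0} C(s)G(s) infinite, so e_ss = 1/(1+K_pos) = 0.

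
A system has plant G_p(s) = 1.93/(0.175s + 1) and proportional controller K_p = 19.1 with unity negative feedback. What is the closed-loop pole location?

Closed loop: T(s) = K_p·G_p/(1+K_p·G_p) = 36.86/(0.175s + 1 + 36.86), with pole at s = −(1 + 36.86)/0.175 = −216.4.

s = -216.4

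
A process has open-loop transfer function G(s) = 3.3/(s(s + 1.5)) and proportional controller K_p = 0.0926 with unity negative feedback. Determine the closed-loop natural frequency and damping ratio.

The closed-loop denominator is s(s+1.5) + 0.0926·3.3 = s² + 1.5s + 0.3056.
So ω_n² = 0.3056 ⇒ ω_n = 0.5528 rad/s, and ζ = 1.5/(2ω_n) = 1.36.

ω_n = 0.553 rad/s, ζ = 1.36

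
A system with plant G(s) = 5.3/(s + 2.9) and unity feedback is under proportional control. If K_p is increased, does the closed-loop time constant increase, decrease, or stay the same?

Closed-loop pole is at s = −(2.9+K_p·5.3); larger K_p moves it further left, so τ = 1/(2.9+K_p·5.3) decreases.

decrease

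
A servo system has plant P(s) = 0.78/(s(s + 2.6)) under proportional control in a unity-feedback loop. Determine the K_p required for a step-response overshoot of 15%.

From %OS = 100·exp(−πζ/√(1−ζ²)) = 15%, ζ = −ln(0.15)/√(π²+ln²(0.15)) = 0.5169.
Characteristic equation s² + 2.6s + 0.78K_p = 0 gives ζ = 2.6/(2√(0.78K_p)).
Setting ζ = 0.5169: √(0.78K_p) = 2.6/(2·0.5169) = 2.515, so K_p = 6.324/0.78 = 8.11.

K_p = 8.11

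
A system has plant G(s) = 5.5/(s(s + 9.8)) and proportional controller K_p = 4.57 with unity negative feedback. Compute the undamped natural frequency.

1 + K_p·G(s) = 0 gives s² + 9.8s + 25.14 = 0.
Matching s² + 2ζω_n s + ω_n²: ω_n = √25.14 = 5.013 rad/s and 2ζω_n = 9.8, so ζ = 9.8/(2·5.013) = 0.977.

ω_n = 5.01 rad/s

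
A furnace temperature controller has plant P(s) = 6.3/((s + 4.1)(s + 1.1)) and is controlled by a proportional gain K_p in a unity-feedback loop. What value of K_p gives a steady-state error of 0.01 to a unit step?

For a type-0 loop with proportional control, e_ss = 1/(1 + K_p·P(0)).
P(0) = 1.397. Require 1/(1 + K_p·1.397) = 0.01, so 1 + 1.397·K_p = 100.
K_p = (100 − 1)/1.397 = 70.9.

K_p = 70.9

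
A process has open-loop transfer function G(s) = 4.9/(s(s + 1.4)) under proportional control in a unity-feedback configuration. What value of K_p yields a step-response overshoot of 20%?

From %OS = 100·exp(−πζ/√(1−ζ²)) = 20%, ζ = −ln(0.2)/√(π²+ln²(0.2)) = 0.4559.
Characteristic equation s² + 1.4s + 4.9K_p = 0 gives ζ = 1.4/(2√(4.9K_p)).
Setting ζ = 0.4559: √(4.9K_p) = 1.4/(2·0.4559) = 1.535, so K_p = 2.357/4.9 = 0.481.

K_p = 0.481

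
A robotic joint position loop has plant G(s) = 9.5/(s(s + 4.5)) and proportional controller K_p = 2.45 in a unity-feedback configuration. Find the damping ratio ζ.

ζ = 0.466

With unity feedback the closed-loop characteristic equation is s² + 4.5s + 2.45·9.5 = s² + 4.5s + 23.28 = 0.
Matching s² + 2ζω_n s + ω_n²: ω_n = √23.28 = 4.824 rad/s and 2ζω_n = 4.5, so ζ = 4.5/(2·4.824) = 0.466.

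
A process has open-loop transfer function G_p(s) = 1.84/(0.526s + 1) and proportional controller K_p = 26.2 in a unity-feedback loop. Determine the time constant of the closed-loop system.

Closed loop: T(s) = K_p·G_p/(1+K_p·G_p) = 48.21/(0.526s + 1 + 48.21), with pole at s = −(1 + 48.21)/0.526 = −93.55.
Closed-loop time constant τ = 1/93.55 = 0.0107 s.

τ = 0.0107 s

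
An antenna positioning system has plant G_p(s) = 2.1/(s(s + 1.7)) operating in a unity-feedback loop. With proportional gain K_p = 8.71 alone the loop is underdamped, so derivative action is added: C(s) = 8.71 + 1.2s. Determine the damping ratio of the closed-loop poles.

ζ = 0.493

Forward path: (8.71 + 1.2s)·2.1/(s(s+1.7)). The closed-loop characteristic equation is s² + (1.7 + 2.1·1.2)s + 2.1·8.71 = 0.
That is s² + 4.22s + 18.29 = 0, so ω_n = 4.277 rad/s and ζ = 4.22/(2·4.277) = 0.4934.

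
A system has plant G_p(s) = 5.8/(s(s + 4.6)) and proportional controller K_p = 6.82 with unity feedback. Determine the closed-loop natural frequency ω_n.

ω_n = 6.29 rad/s

The closed-loop denominator is s(s+4.6) + 6.82·5.8 = s² + 4.6s + 39.56.
Matching s² + 2ζω_n s + ω_n²: ω_n = √39.56 = 6.289 rad/s and 2ζω_n = 4.6, so ζ = 4.6/(2·6.289) = 0.366.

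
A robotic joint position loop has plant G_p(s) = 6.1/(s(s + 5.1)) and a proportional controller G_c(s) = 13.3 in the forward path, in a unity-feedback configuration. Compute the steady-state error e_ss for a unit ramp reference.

The loop has one pole at the origin (type 1). Velocity error constant K_v = lim_{s→0} s·G_c(s)G_p(s) = 13.3·6.1/5.1 = 15.91.
Steady-state error to a unit ramp: e_ss = 1/K_v = 0.0629.

0.0629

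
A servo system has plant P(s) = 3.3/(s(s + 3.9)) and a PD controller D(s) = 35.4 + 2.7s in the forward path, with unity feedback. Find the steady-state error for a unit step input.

0

The open loop D(s)P(s) has a pole at the origin (type 1), so the static position error constant is infinite and e_ss = 1/(1+∞) = 0.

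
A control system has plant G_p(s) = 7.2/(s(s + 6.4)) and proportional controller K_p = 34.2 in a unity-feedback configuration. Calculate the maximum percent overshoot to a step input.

52%

The closed-loop denominator s² + 6.4s + 246.2 gives ω_n = √246.2 = 15.69 and ζ = 6.4/(2ω_n) = 0.2039.
%OS = 100·exp(−πζ/√(1−ζ²)) = 100·exp(−π·0.2039/√0.9584) = 52%.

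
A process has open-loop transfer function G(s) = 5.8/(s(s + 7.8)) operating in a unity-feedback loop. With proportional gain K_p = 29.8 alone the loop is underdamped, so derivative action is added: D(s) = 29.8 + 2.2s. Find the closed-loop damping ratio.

ζ = 0.782

Forward path: (29.8 + 2.2s)·5.8/(s(s+7.8)). The closed-loop characteristic equation is s² + (7.8 + 5.8·2.2)s + 5.8·29.8 = 0.
That is s² + 20.56s + 172.8 = 0, so ω_n = 13.15 rad/s and ζ = 20.56/(2·13.15) = 0.7819.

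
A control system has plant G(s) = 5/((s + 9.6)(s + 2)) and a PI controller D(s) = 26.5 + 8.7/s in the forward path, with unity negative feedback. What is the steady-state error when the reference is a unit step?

0

The open loop D(s)G(s) has a pole at the origin (type 1), so the static position error constant is infinite and e_ss = 1/(1+∞) = 0.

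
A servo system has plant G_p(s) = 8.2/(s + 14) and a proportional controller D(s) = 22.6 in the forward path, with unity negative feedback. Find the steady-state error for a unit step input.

The loop is type 0. Static position error constant K_pos = D(0)·G_p(0) = 22.6·0.5857 = 13.24.
Steady-state error to a unit step: e_ss = 1/(1+K_pos) = 1/14.24 = 0.0702.

0.0702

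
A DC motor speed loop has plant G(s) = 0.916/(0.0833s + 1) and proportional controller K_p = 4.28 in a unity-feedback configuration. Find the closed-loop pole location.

Closed loop: T(s) = K_p·G/(1+K_p·G) = 3.92/(0.0833s + 1 + 3.92), with pole at s = −(1 + 3.92)/0.0833 = −59.07.

s = -59.07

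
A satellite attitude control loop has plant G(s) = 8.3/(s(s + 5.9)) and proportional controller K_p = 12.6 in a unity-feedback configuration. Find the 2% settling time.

From 1 + K_pG(s) = 0: s² + 5.9s + 104.6 = 0 ⇒ ω_n = 10.23, ζ = 0.2885.
2% settling time T_s ≈ 4/(ζω_n) = 4/2.95 = 1.36 s.

T_s ≈ 1.36 s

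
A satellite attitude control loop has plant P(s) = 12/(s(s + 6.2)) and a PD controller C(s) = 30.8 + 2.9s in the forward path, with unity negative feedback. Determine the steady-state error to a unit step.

0

The open loop C(s)P(s) has a pole at the origin (type 1), so the static position error constant is infinite and e_ss = 1/(1+∞) = 0.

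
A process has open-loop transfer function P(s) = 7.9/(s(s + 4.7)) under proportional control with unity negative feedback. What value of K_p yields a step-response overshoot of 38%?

From %OS = 100·exp(−πζ/√(1−ζ²)) = 38%, ζ = −ln(0.38)/√(π²+ln²(0.38)) = 0.2943.
Characteristic equation s² + 4.7s + 7.9K_p = 0 gives ζ = 4.7/(2√(7.9K_p)).
Setting ζ = 0.2943: √(7.9K_p) = 4.7/(2·0.2943) = 7.984, so K_p = 63.74/7.9 = 8.07.

K_p = 8.07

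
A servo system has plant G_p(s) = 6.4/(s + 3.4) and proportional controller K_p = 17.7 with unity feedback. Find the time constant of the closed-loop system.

τ = 0.00857 s

Closed-loop transfer function: T(s) = K_p·G_p(s)/(1 + K_p·G_p(s)) = 113.3/(s + 3.4 + 113.3) = 113.3/(s + 116.7).
Time constant τ = 1/116.7 = 0.00857 s.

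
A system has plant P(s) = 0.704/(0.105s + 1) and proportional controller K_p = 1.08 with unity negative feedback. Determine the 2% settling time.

Closed loop: T(s) = K_p·P/(1+K_p·P) = 0.7603/(0.105s + 1 + 0.7603), with pole at s = −(1 + 0.7603)/0.105 = −16.76.
τ = 1/16.76 = 0.05965 s, so 2% settling time ≈ 4τ = 0.239 s.

T_s ≈ 0.239 s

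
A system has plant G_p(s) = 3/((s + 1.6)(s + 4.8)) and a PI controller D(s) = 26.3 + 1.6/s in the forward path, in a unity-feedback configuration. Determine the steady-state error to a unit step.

The open loop D(s)G_p(s) has a pole at the origin (type 1), so the static position error constant is infinite and e_ss = 1/(1+∞) = 0.

0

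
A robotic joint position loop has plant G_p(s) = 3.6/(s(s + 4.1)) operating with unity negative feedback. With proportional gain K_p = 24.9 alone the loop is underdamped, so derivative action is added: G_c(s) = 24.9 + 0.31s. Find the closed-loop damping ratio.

Forward path: (24.9 + 0.31s)·3.6/(s(s+4.1)). The closed-loop characteristic equation is s² + (4.1 + 3.6·0.31)s + 3.6·24.9 = 0.
That is s² + 5.216s + 89.64 = 0, so ω_n = 9.468 rad/s and ζ = 5.216/(2·9.468) = 0.2755.

ζ = 0.275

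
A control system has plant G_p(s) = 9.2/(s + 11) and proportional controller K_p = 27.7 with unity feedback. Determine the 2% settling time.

T_s ≈ 0.015 s

Closed-loop transfer function: T(s) = K_p·G_p(s)/(1 + K_p·G_p(s)) = 254.8/(s + 11 + 254.8) = 254.8/(s + 265.8).
Time constant τ = 1/265.8 = 0.003762 s, so the 2% settling time is about 4τ = 0.015 s.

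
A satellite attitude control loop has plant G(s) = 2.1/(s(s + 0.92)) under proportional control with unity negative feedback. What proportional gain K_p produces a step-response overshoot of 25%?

K_p = 0.618

From %OS = 100·exp(−πζ/√(1−ζ²)) = 25%, ζ = −ln(0.25)/√(π²+ln²(0.25)) = 0.4037.
Characteristic equation s² + 0.92s + 2.1K_p = 0 gives ζ = 0.92/(2√(2.1K_p)).
Setting ζ = 0.4037: √(2.1K_p) = 0.92/(2·0.4037) = 1.139, so K_p = 1.298/2.1 = 0.618.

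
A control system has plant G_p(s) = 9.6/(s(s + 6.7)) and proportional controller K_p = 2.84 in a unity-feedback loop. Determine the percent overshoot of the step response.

From 1 + K_pG_p(s) = 0: s² + 6.7s + 27.26 = 0 ⇒ ω_n = 5.221, ζ = 0.6416.
%OS = 100·exp(−πζ/√(1−ζ²)) = 100·exp(−π·0.6416/√0.5884) = 7.22%.

7.22%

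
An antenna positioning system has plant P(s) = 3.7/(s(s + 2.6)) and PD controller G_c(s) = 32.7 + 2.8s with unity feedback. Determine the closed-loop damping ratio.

ζ = 0.589

Forward path: (32.7 + 2.8s)·3.7/(s(s+2.6)). The closed-loop characteristic equation is s² + (2.6 + 3.7·2.8)s + 3.7·32.7 = 0.
That is s² + 12.96s + 121 = 0, so ω_n = 11 rad/s and ζ = 12.96/(2·11) = 0.5891.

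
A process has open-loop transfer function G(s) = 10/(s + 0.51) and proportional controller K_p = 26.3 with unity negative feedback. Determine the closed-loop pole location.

Closed-loop transfer function: T(s) = K_p·G(s)/(1 + K_p·G(s)) = 263/(s + 0.51 + 263) = 263/(s + 263.5).
The closed-loop pole is at s = −263.5.

s = -263.5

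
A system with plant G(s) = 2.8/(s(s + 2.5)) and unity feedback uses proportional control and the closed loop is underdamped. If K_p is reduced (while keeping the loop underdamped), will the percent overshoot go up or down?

decrease

ζ = 2.5/(2√(2.8K_p)) rises as K_p falls; higher damping means less overshoot.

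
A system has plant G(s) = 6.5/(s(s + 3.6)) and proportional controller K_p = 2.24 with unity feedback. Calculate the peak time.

From 1 + K_pG(s) = 0: s² + 3.6s + 14.56 = 0 ⇒ ω_n = 3.816, ζ = 0.4717.
Damped frequency ω_d = ω_n√(1−ζ²) = 3.365 rad/s, so peak time T_p = π/ω_d = 0.934 s.

T_p = 0.934 s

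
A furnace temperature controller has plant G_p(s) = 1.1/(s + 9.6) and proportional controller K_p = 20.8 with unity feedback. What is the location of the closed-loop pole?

s = -32.48

Closed-loop transfer function: T(s) = K_p·G_p(s)/(1 + K_p·G_p(s)) = 22.88/(s + 9.6 + 22.88) = 22.88/(s + 32.48).
The closed-loop pole is at s = −32.48.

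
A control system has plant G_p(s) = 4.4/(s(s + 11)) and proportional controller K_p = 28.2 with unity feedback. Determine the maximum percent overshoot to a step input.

16.8%

Closed-loop characteristic equation: s² + 11s + 124.1 = 0, so ω_n = 11.14 rad/s and ζ = 11/(2·11.14) = 0.4938.
%OS = 100·exp(−πζ/√(1−ζ²)) = 100·exp(−π·0.4938/√0.7562) = 16.8%.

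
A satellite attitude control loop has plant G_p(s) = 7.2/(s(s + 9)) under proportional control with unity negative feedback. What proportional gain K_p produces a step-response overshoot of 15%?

From %OS = 100·exp(−πζ/√(1−ζ²)) = 15%, ζ = −ln(0.15)/√(π²+ln²(0.15)) = 0.5169.
Characteristic equation s² + 9s + 7.2K_p = 0 gives ζ = 9/(2√(7.2K_p)).
Setting ζ = 0.5169: √(7.2K_p) = 9/(2·0.5169) = 8.705, so K_p = 75.78/7.2 = 10.5.

K_p = 10.5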